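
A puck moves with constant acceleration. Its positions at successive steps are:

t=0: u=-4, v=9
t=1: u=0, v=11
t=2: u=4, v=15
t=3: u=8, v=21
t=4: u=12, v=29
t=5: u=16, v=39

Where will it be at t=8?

u=28, v=81

Taking differences between consecutive positions: (+4,+2), (+4,+4), (+4,+6), (+4,+8), (+4,+10). These grow by (+0,+2) each step.
step 6: u=16, v=39 + (+4,+12) → u=20, v=51
step 7: u=20, v=51 + (+4,+14) → u=24, v=65
step 8: u=24, v=65 + (+4,+16) → u=28, v=81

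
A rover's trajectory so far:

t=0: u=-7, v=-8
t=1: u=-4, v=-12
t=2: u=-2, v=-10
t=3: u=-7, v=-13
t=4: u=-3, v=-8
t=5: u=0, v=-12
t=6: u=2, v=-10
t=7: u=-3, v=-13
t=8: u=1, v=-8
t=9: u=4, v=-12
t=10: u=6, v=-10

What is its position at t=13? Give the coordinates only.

The moves between consecutive positions are (+3,-4), (+2,+2), (-5,-3), (+4,+5), (+3,-4), (+2,+2), (-5,-3), (+4,+5), (+3,-4), (+2,+2); they repeat the 4-cycle [(+3,-4), (+2,+2), (-5,-3), (+4,+5)].
step 11: apply (-5,-3) → u=1, v=-13
step 12: apply (+4,+5) → u=5, v=-8
step 13: apply (+3,-4) → u=8, v=-12

u=8, v=-12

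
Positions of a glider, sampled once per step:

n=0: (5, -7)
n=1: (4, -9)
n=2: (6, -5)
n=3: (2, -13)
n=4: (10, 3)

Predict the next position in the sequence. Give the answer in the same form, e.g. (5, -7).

The jumps are (-1, -2), (+2, +4), (-4, -8), (+8, +16) — a geometric progression with ratio -2.
step 5: (10, 3) + (-16, -32) → (-6, -29)

(-6, -29)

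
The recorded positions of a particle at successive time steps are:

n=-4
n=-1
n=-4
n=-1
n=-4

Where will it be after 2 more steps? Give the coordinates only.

The jumps are +3, -3, +3, -3 — a geometric progression with ratio -1.
step 5: -4 + 3 → n=-1
step 6: -1 − 3 → n=-4

n=-4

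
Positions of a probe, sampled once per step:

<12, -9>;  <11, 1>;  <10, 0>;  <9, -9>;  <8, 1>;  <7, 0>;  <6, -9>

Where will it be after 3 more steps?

<3, -9>

The first coordinate changes by -1 each step, so at step 9 it is 12 + 9·(-1) = 3.
The second coordinate repeats the cycle [-9, 1, 0] with period 3; step 9 mod 3 = 0, giving -9.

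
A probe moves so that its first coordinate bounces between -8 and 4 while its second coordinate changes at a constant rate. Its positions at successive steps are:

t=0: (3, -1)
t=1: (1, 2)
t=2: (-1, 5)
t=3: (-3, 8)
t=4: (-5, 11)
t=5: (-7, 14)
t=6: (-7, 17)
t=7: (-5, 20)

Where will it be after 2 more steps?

The first coordinate reflects between -8 and 4, moving 2 per step.
  step 8: -5 → -3
  step 9: -3 → -1
The second coordinate changes by +3 each step: at step 9 it is 26.

(-1, 26)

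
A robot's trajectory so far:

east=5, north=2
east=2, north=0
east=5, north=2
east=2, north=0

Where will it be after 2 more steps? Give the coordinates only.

Step-to-step displacements: (-3,-2), (+3,+2), (-3,-2); each is -1× the previous.
step 4: east=2, north=0 + (+3,+2) → east=5, north=2
step 5: east=5, north=2 + (-3,-2) → east=2, north=0

east=2, north=0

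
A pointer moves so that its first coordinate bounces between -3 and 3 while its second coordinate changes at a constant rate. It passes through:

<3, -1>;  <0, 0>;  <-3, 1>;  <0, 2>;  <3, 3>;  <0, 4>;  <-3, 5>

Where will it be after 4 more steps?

<-3, 9>

The first coordinate travels 3 per step and bounces off the walls at -3 and 3.
  step 7: -3 → 0
  step 8: 0 → 3
  step 9: 3 → 0
  step 10: 0 → -3
The second coordinate changes by +1 each step: at step 10 it is 9.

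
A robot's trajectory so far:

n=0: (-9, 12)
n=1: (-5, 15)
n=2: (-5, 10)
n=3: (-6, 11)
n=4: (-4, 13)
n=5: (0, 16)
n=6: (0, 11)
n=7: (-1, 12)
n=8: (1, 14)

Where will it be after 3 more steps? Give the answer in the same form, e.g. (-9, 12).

Differencing gives (+4, +3), (+0, -5), (-1, +1), (+2, +2), (+4, +3), (+0, -5), (-1, +1), (+2, +2). This is the pattern (+4, +3), (+0, -5), (-1, +1), (+2, +2) repeated.
step 9: apply (+4, +3) → (5, 17)
step 10: apply (+0, -5) → (5, 12)
step 11: apply (-1, +1) → (4, 13)

(4, 13)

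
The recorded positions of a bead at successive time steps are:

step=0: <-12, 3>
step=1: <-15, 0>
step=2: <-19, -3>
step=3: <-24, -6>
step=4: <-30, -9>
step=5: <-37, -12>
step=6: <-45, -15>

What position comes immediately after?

Taking differences between consecutive positions: <-3, -3>, <-4, -3>, <-5, -3>, <-6, -3>, <-7, -3>, <-8, -3>. These grow by <-1, +0> each step.
step 7: <-45, -15> + <-9, -3> → <-54, -18>

<-54, -18>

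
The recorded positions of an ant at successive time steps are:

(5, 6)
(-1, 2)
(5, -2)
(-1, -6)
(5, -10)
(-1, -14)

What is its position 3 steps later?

(5, -26)

The first coordinate repeats the cycle [5, -1] with period 2; step 8 mod 2 = 0, giving 5.
The second coordinate changes by -4 each step, so at step 8 it is 6 + 8·(-4) = -26.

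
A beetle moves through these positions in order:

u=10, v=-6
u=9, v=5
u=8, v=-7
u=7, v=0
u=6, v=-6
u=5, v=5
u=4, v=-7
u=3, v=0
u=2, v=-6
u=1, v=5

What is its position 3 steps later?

u=-2, v=-6

U: linear, -1 per step → -2 at step 12.
V: cycles through -6, 5, -7, 0 every 4 steps. Step 12 lands at position 0 of the cycle → -6.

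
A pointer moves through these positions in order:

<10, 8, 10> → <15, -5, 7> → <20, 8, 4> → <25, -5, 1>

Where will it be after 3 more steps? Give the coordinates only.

<40, 8, -8>

The first coordinate changes by +5 each step, so at step 6 it is 10 + 6·(5) = 40.
The second coordinate repeats the cycle [8, -5] with period 2; step 6 mod 2 = 0, giving 8.
The third coordinate changes by -3 each step, so at step 6 it is 10 + 6·(-3) = -8.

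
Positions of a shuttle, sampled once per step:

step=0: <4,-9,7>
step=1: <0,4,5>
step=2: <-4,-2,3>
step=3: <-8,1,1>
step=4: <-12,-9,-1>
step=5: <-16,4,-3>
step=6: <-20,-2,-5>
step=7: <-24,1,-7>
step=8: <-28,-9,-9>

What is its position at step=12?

<-44,-9,-17>

First: linear, -4 per step → -44 at step 12.
Second: cycles through -9, 4, -2, 1 every 4 steps. Step 12 lands at position 0 of the cycle → -9.
Third: linear, -2 per step → -17 at step 12.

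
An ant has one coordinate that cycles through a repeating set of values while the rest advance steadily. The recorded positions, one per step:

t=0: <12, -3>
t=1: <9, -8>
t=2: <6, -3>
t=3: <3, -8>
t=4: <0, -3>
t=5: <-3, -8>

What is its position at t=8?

The first coordinate changes by -3 each step, so at step 8 it is 12 + 8·(-3) = -12.
The second coordinate repeats the cycle [-3, -8] with period 2; step 8 mod 2 = 0, giving -3.

<-12, -3>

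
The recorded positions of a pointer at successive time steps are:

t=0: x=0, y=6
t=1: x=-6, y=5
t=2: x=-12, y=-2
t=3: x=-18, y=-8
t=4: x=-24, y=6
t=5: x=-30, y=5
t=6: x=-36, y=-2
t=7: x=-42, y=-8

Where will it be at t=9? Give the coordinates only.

X: linear, -6 per step → -54 at step 9.
Y: cycles through 6, 5, -2, -8 every 4 steps. Step 9 lands at position 1 of the cycle → 5.

x=-54, y=5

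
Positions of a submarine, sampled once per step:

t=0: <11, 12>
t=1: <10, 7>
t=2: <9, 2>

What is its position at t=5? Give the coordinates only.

Constant displacement of <-1, -5> per step.
step 3: <9, 2> + <-1, -5> → <8, -3>
step 4: <8, -3> + <-1, -5> → <7, -8>
step 5: <7, -8> + <-1, -5> → <6, -13>

<6, -13>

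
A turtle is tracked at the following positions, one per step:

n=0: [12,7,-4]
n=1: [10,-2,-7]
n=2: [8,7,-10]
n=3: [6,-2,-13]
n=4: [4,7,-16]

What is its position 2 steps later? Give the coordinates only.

[0,7,-22]

First: linear, -2 per step → 0 at step 6.
Second: cycles through 7, -2 every 2 steps. Step 6 lands at position 0 of the cycle → 7.
Third: linear, -3 per step → -22 at step 6.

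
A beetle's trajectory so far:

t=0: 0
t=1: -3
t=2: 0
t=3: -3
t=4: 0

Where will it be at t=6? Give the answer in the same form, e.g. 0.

The jumps are -3, +3, -3, +3 — a geometric progression with ratio -1.
step 5: 0 − 3 → -3
step 6: -3 + 3 → 0

0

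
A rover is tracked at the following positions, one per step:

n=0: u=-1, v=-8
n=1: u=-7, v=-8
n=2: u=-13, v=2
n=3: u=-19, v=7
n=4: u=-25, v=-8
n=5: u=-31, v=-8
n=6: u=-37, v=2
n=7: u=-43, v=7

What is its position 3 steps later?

U: linear, -6 per step → -61 at step 10.
V: cycles through -8, -8, 2, 7 every 4 steps. Step 10 lands at position 2 of the cycle → 2.

u=-61, v=2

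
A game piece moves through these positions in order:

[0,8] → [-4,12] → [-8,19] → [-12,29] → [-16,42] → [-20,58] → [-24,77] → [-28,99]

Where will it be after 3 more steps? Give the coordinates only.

[-40,183]

Successive displacements: [-4,+4], [-4,+7], [-4,+10], [-4,+13], [-4,+16], [-4,+19], [-4,+22] — each changes by [+0,+3].
step 8: [-28,99] + [-4,+25] → [-32,124]
step 9: [-32,124] + [-4,+28] → [-36,152]
step 10: [-36,152] + [-4,+31] → [-40,183]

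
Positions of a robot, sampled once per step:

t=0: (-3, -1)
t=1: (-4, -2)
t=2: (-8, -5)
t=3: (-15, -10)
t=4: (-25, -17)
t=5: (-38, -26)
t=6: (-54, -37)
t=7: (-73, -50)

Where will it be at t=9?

Successive displacements: (-1, -1), (-4, -3), (-7, -5), (-10, -7), (-13, -9), (-16, -11), (-19, -13) — each changes by (-3, -2).
step 8: (-73, -50) + (-22, -15) → (-95, -65)
step 9: (-95, -65) + (-25, -17) → (-120, -82)

(-120, -82)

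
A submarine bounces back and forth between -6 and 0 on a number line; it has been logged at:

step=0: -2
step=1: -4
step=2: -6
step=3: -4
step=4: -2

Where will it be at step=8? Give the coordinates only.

The value travels 2 per step and bounces off the walls at -6 and 0.
  step 5: -2 → 0
  step 6: 0 → -2
  step 7: -2 → -4
  step 8: -4 → -6

-6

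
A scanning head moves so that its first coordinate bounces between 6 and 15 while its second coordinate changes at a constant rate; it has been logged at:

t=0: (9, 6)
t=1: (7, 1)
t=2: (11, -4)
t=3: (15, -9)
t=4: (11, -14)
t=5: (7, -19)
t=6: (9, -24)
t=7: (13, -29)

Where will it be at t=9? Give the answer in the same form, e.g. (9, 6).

(9, -39)

The first coordinate travels 4 per step and bounces off the walls at 6 and 15.
  step 8: 13 → 13
  step 9: 13 → 9
The second coordinate changes by -5 each step: at step 9 it is -39.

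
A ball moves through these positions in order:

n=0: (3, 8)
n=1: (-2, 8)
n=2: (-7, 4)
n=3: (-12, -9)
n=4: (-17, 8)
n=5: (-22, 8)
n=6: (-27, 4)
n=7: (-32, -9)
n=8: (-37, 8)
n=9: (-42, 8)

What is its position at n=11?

(-52, -9)

The first coordinate changes by -5 each step, so at step 11 it is 3 + 11·(-5) = -52.
The second coordinate repeats the cycle [8, 8, 4, -9] with period 4; step 11 mod 4 = 3, giving -9.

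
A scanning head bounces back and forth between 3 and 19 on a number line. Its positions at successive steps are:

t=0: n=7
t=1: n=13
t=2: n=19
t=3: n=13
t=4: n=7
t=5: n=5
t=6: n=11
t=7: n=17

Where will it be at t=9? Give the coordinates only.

n=9

The value travels 6 per step and bounces off the walls at 3 and 19.
  step 8: 17 → 15
  step 9: 15 → 9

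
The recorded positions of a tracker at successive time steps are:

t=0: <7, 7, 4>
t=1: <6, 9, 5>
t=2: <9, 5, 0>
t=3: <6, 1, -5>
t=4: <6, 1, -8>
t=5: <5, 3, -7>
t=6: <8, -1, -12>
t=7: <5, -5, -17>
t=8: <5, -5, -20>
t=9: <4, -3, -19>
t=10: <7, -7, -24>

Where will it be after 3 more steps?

<3, -9, -31>

The moves between consecutive positions are <-1, +2, +1>, <+3, -4, -5>, <-3, -4, -5>, <+0, +0, -3>, <-1, +2, +1>, <+3, -4, -5>, <-3, -4, -5>, <+0, +0, -3>, <-1, +2, +1>, <+3, -4, -5>; they repeat the 4-cycle [<-1, +2, +1>, <+3, -4, -5>, <-3, -4, -5>, <+0, +0, -3>].
step 11: apply <-3, -4, -5> → <4, -11, -29>
step 12: apply <+0, +0, -3> → <4, -11, -32>
step 13: apply <-1, +2, +1> → <3, -9, -31>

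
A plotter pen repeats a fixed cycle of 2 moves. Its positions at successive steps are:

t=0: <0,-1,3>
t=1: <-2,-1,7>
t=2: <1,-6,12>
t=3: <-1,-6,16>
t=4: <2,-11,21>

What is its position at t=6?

The moves between consecutive positions are <-2,+0,+4>, <+3,-5,+5>, <-2,+0,+4>, <+3,-5,+5>; they repeat the 2-cycle [<-2,+0,+4>, <+3,-5,+5>].
step 5: apply <-2,+0,+4> → <0,-11,25>
step 6: apply <+3,-5,+5> → <3,-16,30>

<3,-16,30>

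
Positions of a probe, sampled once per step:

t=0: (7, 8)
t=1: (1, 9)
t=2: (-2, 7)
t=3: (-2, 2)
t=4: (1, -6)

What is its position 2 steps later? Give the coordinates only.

Successive displacements: (-6, +1), (-3, -2), (+0, -5), (+3, -8) — each changes by (+3, -3).
step 5: (1, -6) + (+6, -11) → (7, -17)
step 6: (7, -17) + (+9, -14) → (16, -31)

(16, -31)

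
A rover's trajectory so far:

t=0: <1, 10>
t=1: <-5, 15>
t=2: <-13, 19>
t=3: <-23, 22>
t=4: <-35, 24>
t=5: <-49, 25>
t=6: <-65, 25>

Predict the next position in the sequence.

Successive displacements: <-6, +5>, <-8, +4>, <-10, +3>, <-12, +2>, <-14, +1>, <-16, +0> — each changes by <-2, -1>.
step 7: <-65, 25> + <-18, -1> → <-83, 24>

<-83, 24>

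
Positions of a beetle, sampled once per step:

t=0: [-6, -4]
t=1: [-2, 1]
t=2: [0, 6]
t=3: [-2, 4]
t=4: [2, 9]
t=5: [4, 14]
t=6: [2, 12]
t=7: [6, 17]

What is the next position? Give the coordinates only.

[8, 22]

Differencing gives [+4, +5], [+2, +5], [-2, -2], [+4, +5], [+2, +5], [-2, -2], [+4, +5]. This is the pattern [+4, +5], [+2, +5], [-2, -2] repeated.
step 8: apply [+2, +5] → [8, 22]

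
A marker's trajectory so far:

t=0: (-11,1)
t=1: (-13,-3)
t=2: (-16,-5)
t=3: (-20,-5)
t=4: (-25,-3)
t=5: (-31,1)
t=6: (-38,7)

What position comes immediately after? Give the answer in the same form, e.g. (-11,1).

(-46,15)

Taking differences between consecutive positions: (-2,-4), (-3,-2), (-4,+0), (-5,+2), (-6,+4), (-7,+6). These grow by (-1,+2) each step.
step 7: (-38,7) + (-8,+8) → (-46,15)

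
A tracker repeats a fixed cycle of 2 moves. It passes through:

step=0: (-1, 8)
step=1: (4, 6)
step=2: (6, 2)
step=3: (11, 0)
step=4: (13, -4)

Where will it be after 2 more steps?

(20, -10)

Differencing gives (+5, -2), (+2, -4), (+5, -2), (+2, -4). This is the pattern (+5, -2), (+2, -4) repeated.
step 5: apply (+5, -2) → (18, -6)
step 6: apply (+2, -4) → (20, -10)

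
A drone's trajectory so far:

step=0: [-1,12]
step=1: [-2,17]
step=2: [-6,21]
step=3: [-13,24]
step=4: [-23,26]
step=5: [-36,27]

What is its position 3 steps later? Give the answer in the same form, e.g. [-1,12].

[-93,24]

Taking differences between consecutive positions: [-1,+5], [-4,+4], [-7,+3], [-10,+2], [-13,+1]. These grow by [-3,-1] each step.
step 6: [-36,27] + [-16,+0] → [-52,27]
step 7: [-52,27] + [-19,-1] → [-71,26]
step 8: [-71,26] + [-22,-2] → [-93,24]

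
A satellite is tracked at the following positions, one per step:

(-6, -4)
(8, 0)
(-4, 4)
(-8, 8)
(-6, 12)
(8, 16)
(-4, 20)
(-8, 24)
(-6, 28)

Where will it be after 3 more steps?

First: cycles through -6, 8, -4, -8 every 4 steps. Step 11 lands at position 3 of the cycle → -8.
Second: linear, +4 per step → 40 at step 11.

(-8, 40)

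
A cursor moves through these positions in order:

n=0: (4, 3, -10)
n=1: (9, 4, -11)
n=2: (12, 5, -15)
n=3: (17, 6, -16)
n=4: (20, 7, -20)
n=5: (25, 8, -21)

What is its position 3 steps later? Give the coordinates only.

Step-to-step displacements: (+5, +1, -1), (+3, +1, -4), (+5, +1, -1), (+3, +1, -4), (+5, +1, -1) — a repeating cycle of length 2.
step 6: apply (+3, +1, -4) → (28, 9, -25)
step 7: apply (+5, +1, -1) → (33, 10, -26)
step 8: apply (+3, +1, -4) → (36, 11, -30)

(36, 11, -30)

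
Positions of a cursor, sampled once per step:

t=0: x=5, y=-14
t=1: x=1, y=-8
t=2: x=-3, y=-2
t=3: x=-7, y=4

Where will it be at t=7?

x=-23, y=28

Each step adds (-4,+6) to the position.
step 4: x=-7, y=4 + (-4,+6) → x=-11, y=10
step 5: x=-11, y=10 + (-4,+6) → x=-15, y=16
step 6: x=-15, y=16 + (-4,+6) → x=-19, y=22
step 7: x=-19, y=22 + (-4,+6) → x=-23, y=28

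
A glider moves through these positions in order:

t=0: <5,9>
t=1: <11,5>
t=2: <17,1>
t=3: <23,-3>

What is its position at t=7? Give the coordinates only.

<47,-19>

The position changes by <+6,-4> every step.
step 4: <23,-3> + <+6,-4> → <29,-7>
step 5: <29,-7> + <+6,-4> → <35,-11>
step 6: <35,-11> + <+6,-4> → <41,-15>
step 7: <41,-15> + <+6,-4> → <47,-19>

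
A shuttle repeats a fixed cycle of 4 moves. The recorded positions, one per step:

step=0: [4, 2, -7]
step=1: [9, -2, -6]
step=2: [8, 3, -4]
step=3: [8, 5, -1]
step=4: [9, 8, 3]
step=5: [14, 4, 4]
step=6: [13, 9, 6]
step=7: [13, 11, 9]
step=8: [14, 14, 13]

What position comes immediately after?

[19, 10, 14]

Differencing gives [+5, -4, +1], [-1, +5, +2], [+0, +2, +3], [+1, +3, +4], [+5, -4, +1], [-1, +5, +2], [+0, +2, +3], [+1, +3, +4]. This is the pattern [+5, -4, +1], [-1, +5, +2], [+0, +2, +3], [+1, +3, +4] repeated.
step 9: apply [+5, -4, +1] → [19, 10, 14]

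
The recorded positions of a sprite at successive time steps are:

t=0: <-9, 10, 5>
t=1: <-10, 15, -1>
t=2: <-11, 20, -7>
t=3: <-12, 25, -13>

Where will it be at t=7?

<-16, 45, -37>

Each step adds <-1, +5, -6> to the position.
step 4: <-12, 25, -13> + <-1, +5, -6> → <-13, 30, -19>
step 5: <-13, 30, -19> + <-1, +5, -6> → <-14, 35, -25>
step 6: <-14, 35, -25> + <-1, +5, -6> → <-15, 40, -31>
step 7: <-15, 40, -31> + <-1, +5, -6> → <-16, 45, -37>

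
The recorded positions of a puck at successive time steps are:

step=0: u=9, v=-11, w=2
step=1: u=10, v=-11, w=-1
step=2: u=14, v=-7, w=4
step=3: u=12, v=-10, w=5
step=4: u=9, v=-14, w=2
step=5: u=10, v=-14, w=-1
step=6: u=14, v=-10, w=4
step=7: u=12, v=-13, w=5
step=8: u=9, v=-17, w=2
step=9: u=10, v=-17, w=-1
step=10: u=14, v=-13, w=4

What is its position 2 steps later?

Step-to-step displacements: (+1, +0, -3), (+4, +4, +5), (-2, -3, +1), (-3, -4, -3), (+1, +0, -3), (+4, +4, +5), (-2, -3, +1), (-3, -4, -3), (+1, +0, -3), (+4, +4, +5) — a repeating cycle of length 4.
step 11: apply (-2, -3, +1) → u=12, v=-16, w=5
step 12: apply (-3, -4, -3) → u=9, v=-20, w=2

u=9, v=-20, w=2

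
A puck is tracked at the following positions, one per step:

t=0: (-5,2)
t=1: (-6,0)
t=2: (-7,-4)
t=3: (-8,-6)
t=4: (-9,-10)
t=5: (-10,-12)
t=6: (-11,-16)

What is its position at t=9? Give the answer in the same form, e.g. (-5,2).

(-14,-24)

Step-to-step displacements: (-1,-2), (-1,-4), (-1,-2), (-1,-4), (-1,-2), (-1,-4) — a repeating cycle of length 2.
step 7: apply (-1,-2) → (-12,-18)
step 8: apply (-1,-4) → (-13,-22)
step 9: apply (-1,-2) → (-14,-24)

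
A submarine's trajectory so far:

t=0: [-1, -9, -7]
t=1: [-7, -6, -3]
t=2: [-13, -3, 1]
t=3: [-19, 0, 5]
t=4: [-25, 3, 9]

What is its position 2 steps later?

The position changes by [-6, +3, +4] every step.
step 5: [-25, 3, 9] + [-6, +3, +4] → [-31, 6, 13]
step 6: [-31, 6, 13] + [-6, +3, +4] → [-37, 9, 17]

[-37, 9, 17]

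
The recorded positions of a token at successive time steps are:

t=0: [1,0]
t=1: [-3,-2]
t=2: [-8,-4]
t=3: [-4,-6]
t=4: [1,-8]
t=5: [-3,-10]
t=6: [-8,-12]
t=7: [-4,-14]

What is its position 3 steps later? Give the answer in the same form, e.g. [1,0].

[-8,-20]

The first coordinate repeats the cycle [1, -3, -8, -4] with period 4; step 10 mod 4 = 2, giving -8.
The second coordinate changes by -2 each step, so at step 10 it is 0 + 10·(-2) = -20.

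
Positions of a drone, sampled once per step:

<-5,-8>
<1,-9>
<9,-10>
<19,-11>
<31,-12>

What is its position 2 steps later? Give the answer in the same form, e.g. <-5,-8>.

<61,-14>

First differences are <+6,-1>, <+8,-1>, <+10,-1>, <+12,-1>; their common second difference is <+2,+0> (constant acceleration).
step 5: <31,-12> + <+14,-1> → <45,-13>
step 6: <45,-13> + <+16,-1> → <61,-14>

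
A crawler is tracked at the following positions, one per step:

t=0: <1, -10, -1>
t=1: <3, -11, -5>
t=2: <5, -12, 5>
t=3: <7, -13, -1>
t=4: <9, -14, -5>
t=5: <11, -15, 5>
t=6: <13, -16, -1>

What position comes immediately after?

<15, -17, -5>

The first coordinate changes by +2 each step, so at step 7 it is 1 + 7·(2) = 15.
The second coordinate changes by -1 each step, so at step 7 it is -10 + 7·(-1) = -17.
The third coordinate repeats the cycle [-1, -5, 5] with period 3; step 7 mod 3 = 1, giving -5.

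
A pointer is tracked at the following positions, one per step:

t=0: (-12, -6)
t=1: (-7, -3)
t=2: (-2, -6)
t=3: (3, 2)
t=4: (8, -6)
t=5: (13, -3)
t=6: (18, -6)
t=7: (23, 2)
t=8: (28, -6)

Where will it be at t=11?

The first coordinate changes by +5 each step, so at step 11 it is -12 + 11·(5) = 43.
The second coordinate repeats the cycle [-6, -3, -6, 2] with period 4; step 11 mod 4 = 3, giving 2.

(43, 2)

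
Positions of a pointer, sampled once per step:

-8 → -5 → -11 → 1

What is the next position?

-23

Consecutive displacements +3, -6, +12 scale by a factor of -2 each step.
step 4: 1 − 24 → -23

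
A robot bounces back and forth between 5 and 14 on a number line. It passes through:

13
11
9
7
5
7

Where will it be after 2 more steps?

The value reflects between 5 and 14, moving 2 per step.
  step 6: 7 → 9
  step 7: 9 → 11

11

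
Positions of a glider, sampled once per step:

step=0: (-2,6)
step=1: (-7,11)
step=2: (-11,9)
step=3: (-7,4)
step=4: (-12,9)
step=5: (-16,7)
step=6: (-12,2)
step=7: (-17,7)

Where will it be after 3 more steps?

(-22,5)

The moves between consecutive positions are (-5,+5), (-4,-2), (+4,-5), (-5,+5), (-4,-2), (+4,-5), (-5,+5); they repeat the 3-cycle [(-5,+5), (-4,-2), (+4,-5)].
step 8: apply (-4,-2) → (-21,5)
step 9: apply (+4,-5) → (-17,0)
step 10: apply (-5,+5) → (-22,5)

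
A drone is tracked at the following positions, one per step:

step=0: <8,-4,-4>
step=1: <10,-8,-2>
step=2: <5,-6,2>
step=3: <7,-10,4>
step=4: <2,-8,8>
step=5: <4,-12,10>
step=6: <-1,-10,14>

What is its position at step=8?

Step-to-step displacements: <+2,-4,+2>, <-5,+2,+4>, <+2,-4,+2>, <-5,+2,+4>, <+2,-4,+2>, <-5,+2,+4> — a repeating cycle of length 2.
step 7: apply <+2,-4,+2> → <1,-14,16>
step 8: apply <-5,+2,+4> → <-4,-12,20>

<-4,-12,20>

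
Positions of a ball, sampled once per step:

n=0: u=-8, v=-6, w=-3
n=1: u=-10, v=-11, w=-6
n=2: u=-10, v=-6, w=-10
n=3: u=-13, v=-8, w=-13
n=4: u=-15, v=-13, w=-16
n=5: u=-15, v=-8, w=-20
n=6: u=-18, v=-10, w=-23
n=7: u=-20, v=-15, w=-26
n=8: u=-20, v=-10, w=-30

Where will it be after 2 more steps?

Differencing gives (-2, -5, -3), (+0, +5, -4), (-3, -2, -3), (-2, -5, -3), (+0, +5, -4), (-3, -2, -3), (-2, -5, -3), (+0, +5, -4). This is the pattern (-2, -5, -3), (+0, +5, -4), (-3, -2, -3) repeated.
step 9: apply (-3, -2, -3) → u=-23, v=-12, w=-33
step 10: apply (-2, -5, -3) → u=-25, v=-17, w=-36

u=-25, v=-17, w=-36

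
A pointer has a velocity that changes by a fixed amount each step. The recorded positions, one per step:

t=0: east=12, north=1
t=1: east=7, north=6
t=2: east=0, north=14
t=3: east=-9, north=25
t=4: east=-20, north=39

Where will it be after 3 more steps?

east=-65, north=99

Taking differences between consecutive positions: (-5,+5), (-7,+8), (-9,+11), (-11,+14). These grow by (-2,+3) each step.
step 5: east=-20, north=39 + (-13,+17) → east=-33, north=56
step 6: east=-33, north=56 + (-15,+20) → east=-48, north=76
step 7: east=-48, north=76 + (-17,+23) → east=-65, north=99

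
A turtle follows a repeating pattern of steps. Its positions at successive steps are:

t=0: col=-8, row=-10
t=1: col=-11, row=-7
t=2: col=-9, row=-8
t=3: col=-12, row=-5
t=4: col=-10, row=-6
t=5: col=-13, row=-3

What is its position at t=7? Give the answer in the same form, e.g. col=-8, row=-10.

Step-to-step displacements: (-3, +3), (+2, -1), (-3, +3), (+2, -1), (-3, +3) — a repeating cycle of length 2.
step 6: apply (+2, -1) → col=-11, row=-4
step 7: apply (-3, +3) → col=-14, row=-1

col=-14, row=-1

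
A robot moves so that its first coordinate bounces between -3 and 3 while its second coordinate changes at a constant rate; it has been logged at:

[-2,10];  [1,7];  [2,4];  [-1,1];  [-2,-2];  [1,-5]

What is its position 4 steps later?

The first coordinate reflects between -3 and 3, moving 3 per step.
  step 6: 1 → 2
  step 7: 2 → -1
  step 8: -1 → -2
  step 9: -2 → 1
The second coordinate changes by -3 each step: at step 9 it is -17.

[1,-17]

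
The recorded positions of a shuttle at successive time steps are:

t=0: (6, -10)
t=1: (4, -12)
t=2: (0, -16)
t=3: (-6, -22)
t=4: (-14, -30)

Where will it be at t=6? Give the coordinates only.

Taking differences between consecutive positions: (-2, -2), (-4, -4), (-6, -6), (-8, -8). These grow by (-2, -2) each step.
step 5: (-14, -30) + (-10, -10) → (-24, -40)
step 6: (-24, -40) + (-12, -12) → (-36, -52)

(-36, -52)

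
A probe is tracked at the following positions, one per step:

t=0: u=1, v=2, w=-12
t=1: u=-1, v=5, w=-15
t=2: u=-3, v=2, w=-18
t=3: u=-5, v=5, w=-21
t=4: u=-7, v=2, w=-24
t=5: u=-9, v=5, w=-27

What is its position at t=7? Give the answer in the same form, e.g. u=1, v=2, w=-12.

The u coordinate changes by -2 each step, so at step 7 it is 1 + 7·(-2) = -13.
The v coordinate repeats the cycle [2, 5] with period 2; step 7 mod 2 = 1, giving 5.
The w coordinate changes by -3 each step, so at step 7 it is -12 + 7·(-3) = -33.

u=-13, v=5, w=-33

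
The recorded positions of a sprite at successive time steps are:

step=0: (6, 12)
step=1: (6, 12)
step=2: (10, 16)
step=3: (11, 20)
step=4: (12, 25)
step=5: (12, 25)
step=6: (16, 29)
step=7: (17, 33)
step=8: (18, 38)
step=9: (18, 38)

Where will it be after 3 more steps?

(24, 51)

Step-to-step displacements: (+0, +0), (+4, +4), (+1, +4), (+1, +5), (+0, +0), (+4, +4), (+1, +4), (+1, +5), (+0, +0) — a repeating cycle of length 4.
step 10: apply (+4, +4) → (22, 42)
step 11: apply (+1, +4) → (23, 46)
step 12: apply (+1, +5) → (24, 51)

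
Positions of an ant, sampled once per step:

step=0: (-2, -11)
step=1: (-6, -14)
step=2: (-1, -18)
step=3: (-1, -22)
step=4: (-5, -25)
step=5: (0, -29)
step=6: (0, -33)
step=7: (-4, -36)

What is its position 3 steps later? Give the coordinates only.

Differencing gives (-4, -3), (+5, -4), (+0, -4), (-4, -3), (+5, -4), (+0, -4), (-4, -3). This is the pattern (-4, -3), (+5, -4), (+0, -4) repeated.
step 8: apply (+5, -4) → (1, -40)
step 9: apply (+0, -4) → (1, -44)
step 10: apply (-4, -3) → (-3, -47)

(-3, -47)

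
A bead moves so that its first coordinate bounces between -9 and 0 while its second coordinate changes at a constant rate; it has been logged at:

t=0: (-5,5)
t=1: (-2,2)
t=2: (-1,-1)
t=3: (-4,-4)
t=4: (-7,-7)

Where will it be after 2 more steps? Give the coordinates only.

The first coordinate reflects between -9 and 0, moving 3 per step.
  step 5: -7 → -8
  step 6: -8 → -5
The second coordinate changes by -3 each step: at step 6 it is -13.

(-5,-13)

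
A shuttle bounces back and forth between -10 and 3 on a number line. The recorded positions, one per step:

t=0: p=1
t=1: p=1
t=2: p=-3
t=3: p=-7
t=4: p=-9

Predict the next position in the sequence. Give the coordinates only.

The value reflects between -10 and 3, moving 4 per step.
  step 5: -9 → -5

p=-5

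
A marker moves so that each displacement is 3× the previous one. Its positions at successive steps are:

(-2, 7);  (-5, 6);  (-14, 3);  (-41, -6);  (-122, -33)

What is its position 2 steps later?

(-1094, -357)

Consecutive displacements (-3, -1), (-9, -3), (-27, -9), (-81, -27) scale by a factor of 3 each step.
step 5: (-122, -33) + (-243, -81) → (-365, -114)
step 6: (-365, -114) + (-729, -243) → (-1094, -357)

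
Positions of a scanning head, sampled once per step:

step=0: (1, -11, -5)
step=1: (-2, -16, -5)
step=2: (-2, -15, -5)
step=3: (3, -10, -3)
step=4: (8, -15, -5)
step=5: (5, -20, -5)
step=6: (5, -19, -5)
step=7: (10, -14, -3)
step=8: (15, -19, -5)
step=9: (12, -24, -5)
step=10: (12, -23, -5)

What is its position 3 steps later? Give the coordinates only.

(19, -28, -5)

Step-to-step displacements: (-3, -5, +0), (+0, +1, +0), (+5, +5, +2), (+5, -5, -2), (-3, -5, +0), (+0, +1, +0), (+5, +5, +2), (+5, -5, -2), (-3, -5, +0), (+0, +1, +0) — a repeating cycle of length 4.
step 11: apply (+5, +5, +2) → (17, -18, -3)
step 12: apply (+5, -5, -2) → (22, -23, -5)
step 13: apply (-3, -5, +0) → (19, -28, -5)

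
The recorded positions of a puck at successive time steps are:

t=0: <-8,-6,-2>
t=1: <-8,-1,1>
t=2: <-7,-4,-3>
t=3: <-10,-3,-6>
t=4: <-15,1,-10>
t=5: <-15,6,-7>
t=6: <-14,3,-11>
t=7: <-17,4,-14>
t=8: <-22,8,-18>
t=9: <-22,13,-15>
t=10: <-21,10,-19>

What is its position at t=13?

Step-to-step displacements: <+0,+5,+3>, <+1,-3,-4>, <-3,+1,-3>, <-5,+4,-4>, <+0,+5,+3>, <+1,-3,-4>, <-3,+1,-3>, <-5,+4,-4>, <+0,+5,+3>, <+1,-3,-4> — a repeating cycle of length 4.
step 11: apply <-3,+1,-3> → <-24,11,-22>
step 12: apply <-5,+4,-4> → <-29,15,-26>
step 13: apply <+0,+5,+3> → <-29,20,-23>

<-29,20,-23>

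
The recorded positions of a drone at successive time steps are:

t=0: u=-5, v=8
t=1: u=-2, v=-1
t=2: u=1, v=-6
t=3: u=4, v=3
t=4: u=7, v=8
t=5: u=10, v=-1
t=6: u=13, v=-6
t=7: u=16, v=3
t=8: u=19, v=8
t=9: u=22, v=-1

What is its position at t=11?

The u coordinate changes by +3 each step, so at step 11 it is -5 + 11·(3) = 28.
The v coordinate repeats the cycle [8, -1, -6, 3] with period 4; step 11 mod 4 = 3, giving 3.

u=28, v=3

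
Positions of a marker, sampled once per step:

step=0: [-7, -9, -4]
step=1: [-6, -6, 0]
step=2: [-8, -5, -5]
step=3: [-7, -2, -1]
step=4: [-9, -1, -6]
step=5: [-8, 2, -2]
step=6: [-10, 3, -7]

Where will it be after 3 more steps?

[-10, 10, -4]

Differencing gives [+1, +3, +4], [-2, +1, -5], [+1, +3, +4], [-2, +1, -5], [+1, +3, +4], [-2, +1, -5]. This is the pattern [+1, +3, +4], [-2, +1, -5] repeated.
step 7: apply [+1, +3, +4] → [-9, 6, -3]
step 8: apply [-2, +1, -5] → [-11, 7, -8]
step 9: apply [+1, +3, +4] → [-10, 10, -4]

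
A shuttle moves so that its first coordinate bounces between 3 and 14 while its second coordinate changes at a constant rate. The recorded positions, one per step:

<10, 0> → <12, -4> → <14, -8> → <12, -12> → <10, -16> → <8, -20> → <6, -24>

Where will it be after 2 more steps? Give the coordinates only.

<4, -32>

The first coordinate reflects between 3 and 14, moving 2 per step.
  step 7: 6 → 4
  step 8: 4 → 4
The second coordinate changes by -4 each step: at step 8 it is -32.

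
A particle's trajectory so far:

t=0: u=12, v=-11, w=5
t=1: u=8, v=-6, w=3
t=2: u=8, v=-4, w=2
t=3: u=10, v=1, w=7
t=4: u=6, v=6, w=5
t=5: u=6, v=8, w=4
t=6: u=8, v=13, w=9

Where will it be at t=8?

u=4, v=20, w=6

The moves between consecutive positions are (-4, +5, -2), (+0, +2, -1), (+2, +5, +5), (-4, +5, -2), (+0, +2, -1), (+2, +5, +5); they repeat the 3-cycle [(-4, +5, -2), (+0, +2, -1), (+2, +5, +5)].
step 7: apply (-4, +5, -2) → u=4, v=18, w=7
step 8: apply (+0, +2, -1) → u=4, v=20, w=6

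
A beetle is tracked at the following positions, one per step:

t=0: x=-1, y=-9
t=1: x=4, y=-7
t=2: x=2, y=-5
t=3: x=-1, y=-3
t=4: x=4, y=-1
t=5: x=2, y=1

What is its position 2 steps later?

x=4, y=5

X: cycles through -1, 4, 2 every 3 steps. Step 7 lands at position 1 of the cycle → 4.
Y: linear, +2 per step → 5 at step 7.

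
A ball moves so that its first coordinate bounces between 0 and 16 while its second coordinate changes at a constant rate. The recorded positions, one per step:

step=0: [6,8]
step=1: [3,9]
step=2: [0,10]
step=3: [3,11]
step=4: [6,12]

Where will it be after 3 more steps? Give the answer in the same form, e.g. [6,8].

The first coordinate reflects between 0 and 16, moving 3 per step.
  step 5: 6 → 9
  step 6: 9 → 12
  step 7: 12 → 15
The second coordinate changes by +1 each step: at step 7 it is 15.

[15,15]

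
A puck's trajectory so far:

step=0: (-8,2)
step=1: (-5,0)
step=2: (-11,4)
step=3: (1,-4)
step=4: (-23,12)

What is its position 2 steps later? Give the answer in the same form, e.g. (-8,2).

(-71,44)

Step-to-step displacements: (+3,-2), (-6,+4), (+12,-8), (-24,+16); each is -2× the previous.
step 5: (-23,12) + (+48,-32) → (25,-20)
step 6: (25,-20) + (-96,+64) → (-71,44)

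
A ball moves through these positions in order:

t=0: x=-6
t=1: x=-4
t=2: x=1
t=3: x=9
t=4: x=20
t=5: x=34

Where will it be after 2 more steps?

x=71

Taking differences between consecutive positions: +2, +5, +8, +11, +14. These grow by +3 each step.
step 6: 34 + 17 → x=51
step 7: 51 + 20 → x=71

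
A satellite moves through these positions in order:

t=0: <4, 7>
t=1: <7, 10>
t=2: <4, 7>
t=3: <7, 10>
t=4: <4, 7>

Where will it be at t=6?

Consecutive displacements <+3, +3>, <-3, -3>, <+3, +3>, <-3, -3> scale by a factor of -1 each step.
step 5: <4, 7> + <+3, +3> → <7, 10>
step 6: <7, 10> + <-3, -3> → <4, 7>

<4, 7>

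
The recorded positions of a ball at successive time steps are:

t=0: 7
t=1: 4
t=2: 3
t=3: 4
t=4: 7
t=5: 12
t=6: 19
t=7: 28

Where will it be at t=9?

Successive displacements: -3, -1, +1, +3, +5, +7, +9 — each changes by +2.
step 8: 28 + 11 → 39
step 9: 39 + 13 → 52

52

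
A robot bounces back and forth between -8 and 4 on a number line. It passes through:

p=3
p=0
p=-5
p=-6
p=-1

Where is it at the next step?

p=4

The value travels 5 per step and bounces off the walls at -8 and 4.
  step 5: -1 → 4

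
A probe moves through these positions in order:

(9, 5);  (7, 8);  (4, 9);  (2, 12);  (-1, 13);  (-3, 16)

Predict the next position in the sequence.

The moves between consecutive positions are (-2, +3), (-3, +1), (-2, +3), (-3, +1), (-2, +3); they repeat the 2-cycle [(-2, +3), (-3, +1)].
step 6: apply (-3, +1) → (-6, 17)

(-6, 17)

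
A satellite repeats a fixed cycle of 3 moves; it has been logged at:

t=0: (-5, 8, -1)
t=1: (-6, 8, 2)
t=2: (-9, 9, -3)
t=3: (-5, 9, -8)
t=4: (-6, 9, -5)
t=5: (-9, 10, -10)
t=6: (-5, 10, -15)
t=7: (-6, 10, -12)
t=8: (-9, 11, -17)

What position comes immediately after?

(-5, 11, -22)

Step-to-step displacements: (-1, +0, +3), (-3, +1, -5), (+4, +0, -5), (-1, +0, +3), (-3, +1, -5), (+4, +0, -5), (-1, +0, +3), (-3, +1, -5) — a repeating cycle of length 3.
step 9: apply (+4, +0, -5) → (-5, 11, -22)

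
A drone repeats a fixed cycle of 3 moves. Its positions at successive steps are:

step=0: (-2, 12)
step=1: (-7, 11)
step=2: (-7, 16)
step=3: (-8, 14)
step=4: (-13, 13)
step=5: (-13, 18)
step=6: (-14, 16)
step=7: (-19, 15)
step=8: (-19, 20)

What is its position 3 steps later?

Step-to-step displacements: (-5, -1), (+0, +5), (-1, -2), (-5, -1), (+0, +5), (-1, -2), (-5, -1), (+0, +5) — a repeating cycle of length 3.
step 9: apply (-1, -2) → (-20, 18)
step 10: apply (-5, -1) → (-25, 17)
step 11: apply (+0, +5) → (-25, 22)

(-25, 22)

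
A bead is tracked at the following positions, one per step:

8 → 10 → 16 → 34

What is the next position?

88

Consecutive displacements +2, +6, +18 scale by a factor of 3 each step.
step 4: 34 + 54 → 88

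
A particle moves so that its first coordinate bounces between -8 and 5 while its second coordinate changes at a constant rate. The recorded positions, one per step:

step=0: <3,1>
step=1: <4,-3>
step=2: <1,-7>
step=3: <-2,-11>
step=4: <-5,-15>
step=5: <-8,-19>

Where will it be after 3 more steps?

The first coordinate reflects between -8 and 5, moving 3 per step.
  step 6: -8 → -5
  step 7: -5 → -2
  step 8: -2 → 1
The second coordinate changes by -4 each step: at step 8 it is -31.

<1,-31>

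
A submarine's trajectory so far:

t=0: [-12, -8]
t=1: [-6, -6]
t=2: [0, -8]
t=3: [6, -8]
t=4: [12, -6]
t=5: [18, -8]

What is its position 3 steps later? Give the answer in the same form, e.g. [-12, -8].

[36, -8]

The first coordinate changes by +6 each step, so at step 8 it is -12 + 8·(6) = 36.
The second coordinate repeats the cycle [-8, -6, -8] with period 3; step 8 mod 3 = 2, giving -8.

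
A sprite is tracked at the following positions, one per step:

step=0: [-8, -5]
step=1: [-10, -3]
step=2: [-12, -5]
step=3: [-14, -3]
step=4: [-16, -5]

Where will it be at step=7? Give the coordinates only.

[-22, -3]

The first coordinate changes by -2 each step, so at step 7 it is -8 + 7·(-2) = -22.
The second coordinate repeats the cycle [-5, -3] with period 2; step 7 mod 2 = 1, giving -3.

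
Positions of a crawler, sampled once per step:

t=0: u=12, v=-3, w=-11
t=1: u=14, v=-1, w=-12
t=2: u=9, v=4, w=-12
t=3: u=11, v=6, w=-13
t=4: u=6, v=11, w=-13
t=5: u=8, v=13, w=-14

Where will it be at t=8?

Step-to-step displacements: (+2, +2, -1), (-5, +5, +0), (+2, +2, -1), (-5, +5, +0), (+2, +2, -1) — a repeating cycle of length 2.
step 6: apply (-5, +5, +0) → u=3, v=18, w=-14
step 7: apply (+2, +2, -1) → u=5, v=20, w=-15
step 8: apply (-5, +5, +0) → u=0, v=25, w=-15

u=0, v=25, w=-15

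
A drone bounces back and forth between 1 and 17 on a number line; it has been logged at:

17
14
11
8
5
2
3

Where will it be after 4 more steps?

The value travels 3 per step and bounces off the walls at 1 and 17.
  step 7: 3 → 6
  step 8: 6 → 9
  step 9: 9 → 12
  step 10: 12 → 15

15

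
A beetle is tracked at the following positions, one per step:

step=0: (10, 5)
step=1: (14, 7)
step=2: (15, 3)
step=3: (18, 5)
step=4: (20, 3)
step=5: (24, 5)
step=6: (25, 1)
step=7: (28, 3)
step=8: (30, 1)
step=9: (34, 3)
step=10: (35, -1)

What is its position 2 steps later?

(40, -1)

Step-to-step displacements: (+4, +2), (+1, -4), (+3, +2), (+2, -2), (+4, +2), (+1, -4), (+3, +2), (+2, -2), (+4, +2), (+1, -4) — a repeating cycle of length 4.
step 11: apply (+3, +2) → (38, 1)
step 12: apply (+2, -2) → (40, -1)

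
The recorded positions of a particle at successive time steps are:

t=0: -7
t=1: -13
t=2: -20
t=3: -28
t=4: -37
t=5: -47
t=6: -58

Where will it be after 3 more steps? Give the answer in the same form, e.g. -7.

Taking differences between consecutive positions: -6, -7, -8, -9, -10, -11. These grow by -1 each step.
step 7: -58 − 12 → -70
step 8: -70 − 13 → -83
step 9: -83 − 14 → -97

-97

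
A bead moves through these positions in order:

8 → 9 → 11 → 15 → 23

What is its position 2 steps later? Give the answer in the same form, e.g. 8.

71

Step-to-step displacements: +1, +2, +4, +8; each is 2× the previous.
step 5: 23 + 16 → 39
step 6: 39 + 32 → 71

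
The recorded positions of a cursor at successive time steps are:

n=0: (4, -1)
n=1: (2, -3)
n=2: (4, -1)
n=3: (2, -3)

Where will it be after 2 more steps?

(2, -3)

The jumps are (-2, -2), (+2, +2), (-2, -2) — a geometric progression with ratio -1.
step 4: (2, -3) + (+2, +2) → (4, -1)
step 5: (4, -1) + (-2, -2) → (2, -3)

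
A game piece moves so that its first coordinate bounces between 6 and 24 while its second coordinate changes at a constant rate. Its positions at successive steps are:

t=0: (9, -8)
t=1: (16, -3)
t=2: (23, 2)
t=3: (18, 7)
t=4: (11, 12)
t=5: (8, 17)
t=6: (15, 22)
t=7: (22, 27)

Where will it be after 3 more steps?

The first coordinate reflects between 6 and 24, moving 7 per step.
  step 8: 22 → 19
  step 9: 19 → 12
  step 10: 12 → 7
The second coordinate changes by +5 each step: at step 10 it is 42.

(7, 42)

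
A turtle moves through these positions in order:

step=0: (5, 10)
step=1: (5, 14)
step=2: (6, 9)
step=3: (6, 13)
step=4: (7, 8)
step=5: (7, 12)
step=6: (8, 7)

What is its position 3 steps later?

Differencing gives (+0, +4), (+1, -5), (+0, +4), (+1, -5), (+0, +4), (+1, -5). This is the pattern (+0, +4), (+1, -5) repeated.
step 7: apply (+0, +4) → (8, 11)
step 8: apply (+1, -5) → (9, 6)
step 9: apply (+0, +4) → (9, 10)

(9, 10)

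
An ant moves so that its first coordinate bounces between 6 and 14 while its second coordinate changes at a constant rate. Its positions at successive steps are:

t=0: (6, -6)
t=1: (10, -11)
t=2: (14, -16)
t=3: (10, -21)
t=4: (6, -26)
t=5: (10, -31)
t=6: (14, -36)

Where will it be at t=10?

(14, -56)

The first coordinate travels 4 per step and bounces off the walls at 6 and 14.
  step 7: 14 → 10
  step 8: 10 → 6
  step 9: 6 → 10
  step 10: 10 → 14
The second coordinate changes by -5 each step: at step 10 it is -56.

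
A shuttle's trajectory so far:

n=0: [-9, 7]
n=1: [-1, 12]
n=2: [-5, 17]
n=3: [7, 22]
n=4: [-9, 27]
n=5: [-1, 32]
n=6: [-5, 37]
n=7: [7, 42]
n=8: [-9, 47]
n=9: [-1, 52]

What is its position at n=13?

The first coordinate repeats the cycle [-9, -1, -5, 7] with period 4; step 13 mod 4 = 1, giving -1.
The second coordinate changes by +5 each step, so at step 13 it is 7 + 13·(5) = 72.

[-1, 72]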